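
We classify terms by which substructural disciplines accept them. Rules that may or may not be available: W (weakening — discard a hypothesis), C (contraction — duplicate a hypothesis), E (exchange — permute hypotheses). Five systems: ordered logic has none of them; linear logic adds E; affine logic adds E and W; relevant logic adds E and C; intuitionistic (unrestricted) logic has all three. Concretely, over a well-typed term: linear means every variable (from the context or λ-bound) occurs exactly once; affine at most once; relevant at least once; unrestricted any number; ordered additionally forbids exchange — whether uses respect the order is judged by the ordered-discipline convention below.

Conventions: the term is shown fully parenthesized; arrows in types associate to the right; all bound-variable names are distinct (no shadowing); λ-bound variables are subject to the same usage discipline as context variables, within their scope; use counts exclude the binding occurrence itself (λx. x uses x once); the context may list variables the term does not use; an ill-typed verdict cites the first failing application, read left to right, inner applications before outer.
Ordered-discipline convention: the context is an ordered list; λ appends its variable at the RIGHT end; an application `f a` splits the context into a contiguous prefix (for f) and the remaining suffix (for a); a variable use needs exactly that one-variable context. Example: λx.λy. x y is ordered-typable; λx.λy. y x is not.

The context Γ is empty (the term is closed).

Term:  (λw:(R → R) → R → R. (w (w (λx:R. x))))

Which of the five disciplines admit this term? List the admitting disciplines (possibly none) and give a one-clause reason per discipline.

accepted by: relevant, unrestricted
use counts: w (λ-bound)=2, x (λ-bound)=1
uses in reading order: w, w, x
typing: well-typed at ((R → R) → R → R) → R → R
ordered: ✗, needs contraction — w ×2
linear: ✗, needs contraction — w ×2
affine: ✗, needs contraction — w ×2
relevant: ✓, none of w, x goes unused
unrestricted: ✓, simply typable at ((R → R) → R → R) → R → R; W, C, E all held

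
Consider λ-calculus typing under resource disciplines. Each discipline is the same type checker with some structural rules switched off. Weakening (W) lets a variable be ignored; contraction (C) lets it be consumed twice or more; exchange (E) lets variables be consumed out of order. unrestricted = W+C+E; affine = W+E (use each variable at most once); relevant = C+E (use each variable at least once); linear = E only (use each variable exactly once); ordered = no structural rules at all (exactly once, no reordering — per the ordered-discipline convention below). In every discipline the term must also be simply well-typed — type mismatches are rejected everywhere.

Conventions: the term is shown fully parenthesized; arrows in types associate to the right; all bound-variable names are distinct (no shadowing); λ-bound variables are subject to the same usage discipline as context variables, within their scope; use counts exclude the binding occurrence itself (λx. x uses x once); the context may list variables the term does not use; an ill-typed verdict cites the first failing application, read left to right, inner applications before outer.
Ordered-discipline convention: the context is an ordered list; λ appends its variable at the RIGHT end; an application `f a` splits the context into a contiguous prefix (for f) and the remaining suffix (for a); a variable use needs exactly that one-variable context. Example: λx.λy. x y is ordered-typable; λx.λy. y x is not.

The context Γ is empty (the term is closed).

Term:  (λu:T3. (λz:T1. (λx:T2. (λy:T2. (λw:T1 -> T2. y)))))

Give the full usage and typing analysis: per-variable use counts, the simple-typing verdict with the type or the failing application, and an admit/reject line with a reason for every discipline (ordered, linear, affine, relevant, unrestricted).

counts: u [bound]=0; z [bound]=0; x [bound]=0; y [bound]=1; w [bound]=0
uses in reading order: y
typing: well-typed at T3 -> T1 -> T2 -> T2 -> (T1 -> T2) -> T2
ordered: ✗ — unused: u, z, x, w — weakening required
linear: ✗ — unused: u, z, x, w — weakening required
affine: ✓ — no duplicate uses among u, z, x, y, w
relevant: ✗ — unused: u, z, x, w — weakening required
unrestricted: ✓ — type-checks (T3 -> T1 -> T2 -> T2 -> (T1 -> T2) -> T2) and nothing is barred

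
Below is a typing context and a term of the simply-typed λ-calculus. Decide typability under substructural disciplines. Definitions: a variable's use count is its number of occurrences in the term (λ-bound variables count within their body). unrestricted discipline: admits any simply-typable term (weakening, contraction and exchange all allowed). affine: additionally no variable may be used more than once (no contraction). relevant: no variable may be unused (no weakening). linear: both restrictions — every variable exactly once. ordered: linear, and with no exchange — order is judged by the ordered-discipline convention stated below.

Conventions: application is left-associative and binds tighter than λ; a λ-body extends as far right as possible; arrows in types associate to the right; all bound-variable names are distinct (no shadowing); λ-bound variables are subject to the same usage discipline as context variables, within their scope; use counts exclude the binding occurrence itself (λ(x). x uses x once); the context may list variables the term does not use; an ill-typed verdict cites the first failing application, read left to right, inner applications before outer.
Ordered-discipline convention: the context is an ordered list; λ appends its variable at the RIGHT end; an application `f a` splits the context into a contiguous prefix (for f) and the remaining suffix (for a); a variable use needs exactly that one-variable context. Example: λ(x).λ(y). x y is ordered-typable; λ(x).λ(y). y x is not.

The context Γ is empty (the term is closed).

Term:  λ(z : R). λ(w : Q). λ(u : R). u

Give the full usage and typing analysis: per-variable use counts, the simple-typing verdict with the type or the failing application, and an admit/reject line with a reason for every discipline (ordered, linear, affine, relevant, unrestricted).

counts: z [bound] ×0; w [bound] ×0; u [bound] ×1
use order (left to right): u
typing: well-typed at R → Q → R → R
ordered: ✗, z, w left unused
linear: ✗, z, w left unused
affine: ✓, z, w, u: no repeats, contraction unneeded
relevant: ✗, z, w left unused
unrestricted: ✓, type-checks (R → Q → R → R) and nothing is barred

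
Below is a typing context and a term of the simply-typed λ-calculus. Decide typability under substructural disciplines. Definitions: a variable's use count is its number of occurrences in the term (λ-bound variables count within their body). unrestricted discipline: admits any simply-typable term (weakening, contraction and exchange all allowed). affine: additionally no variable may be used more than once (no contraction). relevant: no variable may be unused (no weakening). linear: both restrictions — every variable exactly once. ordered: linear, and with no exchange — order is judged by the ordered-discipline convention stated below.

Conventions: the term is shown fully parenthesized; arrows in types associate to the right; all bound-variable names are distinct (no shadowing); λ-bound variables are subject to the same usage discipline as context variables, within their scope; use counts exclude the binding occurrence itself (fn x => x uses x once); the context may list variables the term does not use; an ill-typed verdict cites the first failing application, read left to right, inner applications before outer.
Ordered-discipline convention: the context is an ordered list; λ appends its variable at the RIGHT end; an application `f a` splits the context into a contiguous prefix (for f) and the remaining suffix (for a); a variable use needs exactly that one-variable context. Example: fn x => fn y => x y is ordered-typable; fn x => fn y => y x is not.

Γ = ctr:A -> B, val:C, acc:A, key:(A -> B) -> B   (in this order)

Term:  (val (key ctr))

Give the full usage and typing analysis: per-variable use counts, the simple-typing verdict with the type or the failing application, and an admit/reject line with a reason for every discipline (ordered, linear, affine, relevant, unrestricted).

use counts: ctr: 1; val: 1; acc: 0; key: 1
uses in reading order: val, key, ctr
typing: ill-typed: non-arrow in function slot: C
ordered: ✗ — the type mismatch rejects it
linear: ✗ — not simply typable
affine: ✗ — fails simple typing
relevant: ✗ — a type mismatch blocks all five
unrestricted: ✗ — the type mismatch rejects it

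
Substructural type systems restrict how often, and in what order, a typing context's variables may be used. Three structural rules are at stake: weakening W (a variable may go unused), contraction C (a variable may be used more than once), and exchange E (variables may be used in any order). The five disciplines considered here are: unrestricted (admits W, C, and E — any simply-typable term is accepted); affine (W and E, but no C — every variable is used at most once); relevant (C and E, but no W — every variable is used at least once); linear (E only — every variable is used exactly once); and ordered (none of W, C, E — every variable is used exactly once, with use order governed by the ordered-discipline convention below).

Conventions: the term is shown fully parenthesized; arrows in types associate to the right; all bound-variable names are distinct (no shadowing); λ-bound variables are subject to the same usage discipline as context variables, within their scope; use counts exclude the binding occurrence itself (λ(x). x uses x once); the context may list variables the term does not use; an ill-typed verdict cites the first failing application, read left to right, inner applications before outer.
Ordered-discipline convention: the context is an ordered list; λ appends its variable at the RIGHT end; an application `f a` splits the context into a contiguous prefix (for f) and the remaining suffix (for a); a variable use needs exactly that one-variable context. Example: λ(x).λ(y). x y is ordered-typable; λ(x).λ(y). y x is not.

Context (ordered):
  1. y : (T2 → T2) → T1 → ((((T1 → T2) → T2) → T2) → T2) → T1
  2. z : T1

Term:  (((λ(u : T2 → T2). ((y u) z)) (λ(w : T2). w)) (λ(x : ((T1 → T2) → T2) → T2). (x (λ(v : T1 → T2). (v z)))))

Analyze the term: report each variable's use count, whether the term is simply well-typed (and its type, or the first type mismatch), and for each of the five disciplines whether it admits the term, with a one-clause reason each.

usage: y ×1; z ×2; u (λ-bound) ×1; w (λ-bound) ×1; x (λ-bound) ×1; v (λ-bound) ×1
order of uses: y, u, z, w, x, v, z
typing: ✓ — T1
ordered: ✗, z ×2 used more than once (contraction)
linear: ✗, z ×2 used more than once (contraction)
affine: ✗, z ×2 used more than once (contraction)
relevant: ✓, none of y, z, u, w, x, v goes unused
unrestricted: ✓, type-checks (T1) and nothing is barred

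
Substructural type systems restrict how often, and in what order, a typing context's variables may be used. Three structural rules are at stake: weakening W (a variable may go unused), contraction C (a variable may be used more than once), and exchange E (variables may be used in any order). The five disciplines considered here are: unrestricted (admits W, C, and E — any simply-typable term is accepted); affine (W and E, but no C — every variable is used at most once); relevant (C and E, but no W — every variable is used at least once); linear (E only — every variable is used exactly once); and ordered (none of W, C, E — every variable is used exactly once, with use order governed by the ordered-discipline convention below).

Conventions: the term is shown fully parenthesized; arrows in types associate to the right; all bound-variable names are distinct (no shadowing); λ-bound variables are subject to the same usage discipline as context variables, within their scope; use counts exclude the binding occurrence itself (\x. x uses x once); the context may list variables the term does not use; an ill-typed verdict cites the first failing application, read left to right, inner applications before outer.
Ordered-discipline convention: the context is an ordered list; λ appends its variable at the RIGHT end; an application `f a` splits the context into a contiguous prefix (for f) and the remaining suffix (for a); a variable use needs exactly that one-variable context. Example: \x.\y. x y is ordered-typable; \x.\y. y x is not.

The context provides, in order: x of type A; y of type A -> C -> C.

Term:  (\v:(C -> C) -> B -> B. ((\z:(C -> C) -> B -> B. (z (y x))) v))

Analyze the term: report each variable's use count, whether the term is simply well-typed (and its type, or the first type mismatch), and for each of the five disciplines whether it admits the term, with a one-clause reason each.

usage: x=1, y=1, v [bound]=1, z [bound]=1
uses in reading order: z, y, x, v
typing: the term checks, with type ((C -> C) -> B -> B) -> B -> B
ordered: ✗ — no ordered split (uses run z, y, x, v)
linear: ✓ — exactly-once usage across x, y, v, z
affine: ✓ — none of x, y, v, z used more than once
relevant: ✓ — x, y, v, z: all used, weakening unneeded
unrestricted: ✓ — typability at ((C -> C) -> B -> B) -> B -> B is all that's needed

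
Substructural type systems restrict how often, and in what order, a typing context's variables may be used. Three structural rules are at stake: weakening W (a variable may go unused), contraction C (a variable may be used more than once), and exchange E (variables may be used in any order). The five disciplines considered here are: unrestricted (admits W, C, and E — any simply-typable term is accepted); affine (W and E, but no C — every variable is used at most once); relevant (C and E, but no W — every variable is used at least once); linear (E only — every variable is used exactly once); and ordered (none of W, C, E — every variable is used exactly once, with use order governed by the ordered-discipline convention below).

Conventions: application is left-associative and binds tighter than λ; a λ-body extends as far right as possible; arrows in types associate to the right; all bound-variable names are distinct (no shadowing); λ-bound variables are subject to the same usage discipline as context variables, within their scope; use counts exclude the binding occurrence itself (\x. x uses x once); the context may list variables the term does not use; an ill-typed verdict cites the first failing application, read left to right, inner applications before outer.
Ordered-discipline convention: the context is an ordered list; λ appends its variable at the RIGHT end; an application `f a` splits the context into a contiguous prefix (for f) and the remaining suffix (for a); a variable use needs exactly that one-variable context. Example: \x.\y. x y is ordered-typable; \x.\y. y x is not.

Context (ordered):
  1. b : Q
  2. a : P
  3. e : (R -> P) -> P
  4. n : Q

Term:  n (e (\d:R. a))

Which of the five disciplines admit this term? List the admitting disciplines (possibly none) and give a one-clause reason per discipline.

accepted by: none
variable uses: b: 0×, a: 1×, e: 1×, n: 1×, d (λ-bound): 0×
use order (left to right): n, e, a
typing: ill-typed: non-function type Q applied to an argument
ordered ✗ (a type mismatch blocks all five)
linear ✗ (the type mismatch rejects it)
affine ✗ (not simply typable)
relevant ✗ (fails simple typing)
unrestricted ✗ (a type mismatch blocks all five)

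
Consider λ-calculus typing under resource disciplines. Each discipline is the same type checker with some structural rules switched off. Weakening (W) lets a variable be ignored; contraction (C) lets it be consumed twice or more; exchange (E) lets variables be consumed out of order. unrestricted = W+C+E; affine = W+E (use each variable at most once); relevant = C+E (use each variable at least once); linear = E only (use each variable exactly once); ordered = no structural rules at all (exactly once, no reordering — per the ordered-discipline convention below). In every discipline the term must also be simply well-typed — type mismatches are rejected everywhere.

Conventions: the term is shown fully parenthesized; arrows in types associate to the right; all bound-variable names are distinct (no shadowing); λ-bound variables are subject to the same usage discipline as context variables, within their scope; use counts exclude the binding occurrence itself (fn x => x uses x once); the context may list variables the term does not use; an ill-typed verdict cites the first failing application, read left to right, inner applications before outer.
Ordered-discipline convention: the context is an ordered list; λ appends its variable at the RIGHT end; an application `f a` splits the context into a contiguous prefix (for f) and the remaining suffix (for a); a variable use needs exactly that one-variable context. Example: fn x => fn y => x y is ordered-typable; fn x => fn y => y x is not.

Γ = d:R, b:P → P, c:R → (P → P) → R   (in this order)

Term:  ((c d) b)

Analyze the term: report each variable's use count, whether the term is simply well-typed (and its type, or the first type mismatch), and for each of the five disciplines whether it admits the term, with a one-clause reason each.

counts: d ×1; b ×1; c ×1
uses in reading order: c, d, b
typing: well-typed — term : R
ordered ✗ (use order c, d, b needs exchange)
linear ✓ (exactly-once usage across d, b, c)
affine ✓ (at most one use each (d, b, c))
relevant ✓ (every one of d, b, c appears)
unrestricted ✓ (well-typed at R; no restrictions here)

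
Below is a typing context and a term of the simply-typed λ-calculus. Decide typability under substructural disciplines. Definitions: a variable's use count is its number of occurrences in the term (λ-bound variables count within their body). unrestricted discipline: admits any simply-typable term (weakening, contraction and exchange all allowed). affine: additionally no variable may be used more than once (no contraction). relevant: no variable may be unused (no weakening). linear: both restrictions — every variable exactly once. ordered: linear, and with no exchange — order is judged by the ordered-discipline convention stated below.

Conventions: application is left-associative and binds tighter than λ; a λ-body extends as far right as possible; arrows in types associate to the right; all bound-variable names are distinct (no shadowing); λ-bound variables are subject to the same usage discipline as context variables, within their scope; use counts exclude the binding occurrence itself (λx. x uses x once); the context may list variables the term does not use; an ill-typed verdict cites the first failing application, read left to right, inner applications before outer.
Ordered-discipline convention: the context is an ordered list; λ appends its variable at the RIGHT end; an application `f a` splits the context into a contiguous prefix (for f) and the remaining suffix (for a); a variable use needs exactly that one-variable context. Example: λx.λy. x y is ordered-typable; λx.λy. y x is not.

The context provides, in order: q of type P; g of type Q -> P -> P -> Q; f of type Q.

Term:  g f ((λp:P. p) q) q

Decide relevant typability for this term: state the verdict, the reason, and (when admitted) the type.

yes — none of q, g, f, p goes unused; term : Q
use counts: q=2; g=1; f=1; p (bound)=1
use order (left to right): g, f, p, q, q
typing: the term checks, with type Q
summary: ordered ✗, linear ✗, affine ✗, relevant ✓, unrestricted ✓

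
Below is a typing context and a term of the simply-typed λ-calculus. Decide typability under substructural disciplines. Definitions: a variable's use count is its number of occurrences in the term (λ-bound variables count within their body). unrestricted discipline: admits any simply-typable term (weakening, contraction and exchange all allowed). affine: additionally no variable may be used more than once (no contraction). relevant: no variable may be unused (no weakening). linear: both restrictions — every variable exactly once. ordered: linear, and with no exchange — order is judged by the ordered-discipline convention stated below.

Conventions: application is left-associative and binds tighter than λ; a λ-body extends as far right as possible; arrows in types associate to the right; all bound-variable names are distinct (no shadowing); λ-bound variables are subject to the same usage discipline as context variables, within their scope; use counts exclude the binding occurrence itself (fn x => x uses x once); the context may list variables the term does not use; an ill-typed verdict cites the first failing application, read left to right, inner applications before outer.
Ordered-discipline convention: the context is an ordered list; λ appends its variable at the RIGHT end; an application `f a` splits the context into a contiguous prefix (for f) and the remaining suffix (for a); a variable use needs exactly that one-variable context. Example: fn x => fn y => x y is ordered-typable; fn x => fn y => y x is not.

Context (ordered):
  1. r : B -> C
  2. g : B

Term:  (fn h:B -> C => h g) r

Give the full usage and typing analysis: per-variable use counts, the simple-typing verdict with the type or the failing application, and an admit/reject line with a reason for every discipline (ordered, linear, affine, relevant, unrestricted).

use counts: r: 1; g: 1; h (λ-bound): 1
uses in reading order: h, g, r
typing: ✓ — C
ordered: ✗, needs exchange: uses follow h, g, r
linear: ✓, each of r, g, h used exactly once
affine: ✓, r, g, h: no repeats, contraction unneeded
relevant: ✓, at least one use each (r, g, h)
unrestricted: ✓, type-checks (C) and nothing is barred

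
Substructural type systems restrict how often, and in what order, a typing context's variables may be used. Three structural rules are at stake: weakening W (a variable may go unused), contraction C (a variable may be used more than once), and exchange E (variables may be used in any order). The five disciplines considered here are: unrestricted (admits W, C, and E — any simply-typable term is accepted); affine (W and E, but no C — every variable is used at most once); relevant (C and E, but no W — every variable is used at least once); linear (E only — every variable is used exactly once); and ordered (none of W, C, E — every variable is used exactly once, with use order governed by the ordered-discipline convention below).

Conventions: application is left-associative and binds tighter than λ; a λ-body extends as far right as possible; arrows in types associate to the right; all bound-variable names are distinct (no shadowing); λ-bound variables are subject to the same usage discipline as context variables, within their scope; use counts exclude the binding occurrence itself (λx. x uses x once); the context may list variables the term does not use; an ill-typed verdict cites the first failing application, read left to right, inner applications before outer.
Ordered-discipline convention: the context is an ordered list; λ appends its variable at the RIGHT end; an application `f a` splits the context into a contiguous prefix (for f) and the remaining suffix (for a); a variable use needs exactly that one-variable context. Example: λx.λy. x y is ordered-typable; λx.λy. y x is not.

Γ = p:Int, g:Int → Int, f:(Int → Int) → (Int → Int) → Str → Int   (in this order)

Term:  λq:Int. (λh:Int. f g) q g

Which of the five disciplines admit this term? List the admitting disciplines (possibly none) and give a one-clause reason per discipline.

admitting disciplines: unrestricted
variable uses: p: 0×, g: 2×, f: 1×, q (λ-bound): 1×, h (λ-bound): 0×
left-to-right use order: f, g, q, g
typing: well-typed at Int → Str → Int
ordered: ✗, needs contraction — g ×2; needs weakening: p, h unused
linear: ✗, needs contraction — g ×2; needs weakening: p, h unused
affine: ✗, needs contraction — g ×2
relevant: ✗, needs weakening: p, h unused
unrestricted: ✓, type-checks (Int → Str → Int) and nothing is barred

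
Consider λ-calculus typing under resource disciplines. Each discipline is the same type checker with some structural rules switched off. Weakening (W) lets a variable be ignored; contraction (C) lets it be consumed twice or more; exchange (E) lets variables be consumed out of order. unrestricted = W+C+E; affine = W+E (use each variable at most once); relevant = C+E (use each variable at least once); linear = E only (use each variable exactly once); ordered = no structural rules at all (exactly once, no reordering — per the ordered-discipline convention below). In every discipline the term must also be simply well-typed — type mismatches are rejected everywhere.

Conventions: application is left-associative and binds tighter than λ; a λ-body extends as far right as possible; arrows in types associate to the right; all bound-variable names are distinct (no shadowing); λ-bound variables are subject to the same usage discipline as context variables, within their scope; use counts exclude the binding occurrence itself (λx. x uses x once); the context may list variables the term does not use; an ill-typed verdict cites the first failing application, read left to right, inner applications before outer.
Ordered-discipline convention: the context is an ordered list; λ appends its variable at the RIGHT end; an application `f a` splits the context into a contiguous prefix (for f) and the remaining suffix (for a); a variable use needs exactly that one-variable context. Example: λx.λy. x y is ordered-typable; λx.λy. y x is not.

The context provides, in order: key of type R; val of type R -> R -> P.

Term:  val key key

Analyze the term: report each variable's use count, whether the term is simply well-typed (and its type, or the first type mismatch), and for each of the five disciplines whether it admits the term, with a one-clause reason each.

counts: key: 2, val: 1
uses in reading order: val, key, key
typing: the term checks, with type P
ordered: ✗ — repeated use of key ×2
linear: ✗ — repeated use of key ×2
affine: ✗ — repeated use of key ×2
relevant: ✓ — at least one use each (key, val)
unrestricted: ✓ — simply typable at P; W, C, E all held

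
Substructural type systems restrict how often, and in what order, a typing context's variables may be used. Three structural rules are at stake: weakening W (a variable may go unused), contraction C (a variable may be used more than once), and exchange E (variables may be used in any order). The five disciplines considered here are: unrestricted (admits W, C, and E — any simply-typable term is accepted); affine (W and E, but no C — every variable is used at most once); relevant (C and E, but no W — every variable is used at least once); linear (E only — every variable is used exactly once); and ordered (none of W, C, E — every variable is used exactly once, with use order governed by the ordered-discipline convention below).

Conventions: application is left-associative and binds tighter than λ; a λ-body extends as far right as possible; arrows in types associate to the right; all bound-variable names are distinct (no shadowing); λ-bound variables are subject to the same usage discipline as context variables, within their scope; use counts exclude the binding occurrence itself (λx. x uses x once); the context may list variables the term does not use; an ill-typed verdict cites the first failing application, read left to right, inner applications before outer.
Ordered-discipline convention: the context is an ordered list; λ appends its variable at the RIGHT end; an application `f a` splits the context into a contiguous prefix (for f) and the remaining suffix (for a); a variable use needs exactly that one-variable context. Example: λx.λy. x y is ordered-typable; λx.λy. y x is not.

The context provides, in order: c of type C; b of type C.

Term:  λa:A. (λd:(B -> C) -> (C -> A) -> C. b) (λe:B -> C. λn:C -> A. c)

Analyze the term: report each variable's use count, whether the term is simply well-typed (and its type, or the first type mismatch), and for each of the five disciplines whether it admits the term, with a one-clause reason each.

use counts: c: 1×, b: 1×, a (bound): 0×, d (bound): 0×, e (bound): 0×, n (bound): 0×
order of uses: b, c
typing: well-typed at A -> C
ordered ✗ (unused: a, d, e, n — weakening required)
linear ✗ (unused: a, d, e, n — weakening required)
affine ✓ (at most one use each (c, b, a, d, e, n))
relevant ✗ (unused: a, d, e, n — weakening required)
unrestricted ✓ (simply typable at A -> C; W, C, E all held)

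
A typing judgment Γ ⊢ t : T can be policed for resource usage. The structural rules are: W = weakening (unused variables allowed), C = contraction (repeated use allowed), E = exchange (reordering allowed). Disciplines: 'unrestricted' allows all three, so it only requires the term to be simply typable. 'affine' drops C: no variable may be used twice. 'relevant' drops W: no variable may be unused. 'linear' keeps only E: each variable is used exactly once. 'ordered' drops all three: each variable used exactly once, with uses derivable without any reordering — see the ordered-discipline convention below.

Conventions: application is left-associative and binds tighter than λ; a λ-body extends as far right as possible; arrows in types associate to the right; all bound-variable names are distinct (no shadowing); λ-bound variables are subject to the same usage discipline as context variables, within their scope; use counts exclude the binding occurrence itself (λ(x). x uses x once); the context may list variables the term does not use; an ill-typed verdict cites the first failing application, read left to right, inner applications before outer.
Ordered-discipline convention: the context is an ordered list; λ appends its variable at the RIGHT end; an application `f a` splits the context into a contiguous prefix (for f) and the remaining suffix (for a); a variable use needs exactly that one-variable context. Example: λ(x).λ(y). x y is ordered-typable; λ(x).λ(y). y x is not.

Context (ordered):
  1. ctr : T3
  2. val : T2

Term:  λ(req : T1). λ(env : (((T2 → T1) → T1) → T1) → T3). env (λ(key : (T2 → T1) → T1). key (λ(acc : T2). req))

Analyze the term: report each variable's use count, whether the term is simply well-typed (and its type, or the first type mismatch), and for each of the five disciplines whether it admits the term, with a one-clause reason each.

use counts: ctr ×0, val ×0, req (bound) ×1, env (bound) ×1, key (bound) ×1, acc (bound) ×0
use order (left to right): env, key, req
typing: ✓ — T1 → ((((T2 → T1) → T1) → T1) → T3) → T3
ordered: ✗, needs weakening: ctr, val, acc unused
linear: ✗, needs weakening: ctr, val, acc unused
affine: ✓, none of ctr, val, req, env, key, acc used more than once
relevant: ✗, needs weakening: ctr, val, acc unused
unrestricted: ✓, type-checks (T1 → ((((T2 → T1) → T1) → T1) → T3) → T3) and nothing is barred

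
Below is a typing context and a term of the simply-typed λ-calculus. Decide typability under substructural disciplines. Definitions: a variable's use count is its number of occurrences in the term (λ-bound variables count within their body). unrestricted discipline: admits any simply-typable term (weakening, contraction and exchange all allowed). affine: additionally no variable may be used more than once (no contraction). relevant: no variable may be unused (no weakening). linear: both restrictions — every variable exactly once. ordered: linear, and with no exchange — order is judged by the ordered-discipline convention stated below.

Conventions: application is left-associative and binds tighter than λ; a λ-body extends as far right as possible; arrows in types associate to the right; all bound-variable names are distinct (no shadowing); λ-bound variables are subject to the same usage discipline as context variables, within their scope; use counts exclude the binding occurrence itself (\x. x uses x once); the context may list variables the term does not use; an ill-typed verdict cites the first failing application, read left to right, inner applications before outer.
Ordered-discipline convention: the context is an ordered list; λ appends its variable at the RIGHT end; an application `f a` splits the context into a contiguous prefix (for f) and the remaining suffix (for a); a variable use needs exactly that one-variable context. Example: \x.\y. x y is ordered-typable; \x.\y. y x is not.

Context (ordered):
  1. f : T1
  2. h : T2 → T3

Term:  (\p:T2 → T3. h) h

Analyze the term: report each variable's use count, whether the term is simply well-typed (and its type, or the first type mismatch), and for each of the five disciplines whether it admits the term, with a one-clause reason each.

use counts: f: 0, h: 2, p (λ-bound): 0
use order (left to right): h, h
typing: ✓ — T2 → T3
ordered: ✗, uses contraction: h ×2; needs weakening: f, p unused
linear: ✗, uses contraction: h ×2; needs weakening: f, p unused
affine: ✗, uses contraction: h ×2
relevant: ✗, needs weakening: f, p unused
unrestricted: ✓, simply typable at T2 → T3; W, C, E all held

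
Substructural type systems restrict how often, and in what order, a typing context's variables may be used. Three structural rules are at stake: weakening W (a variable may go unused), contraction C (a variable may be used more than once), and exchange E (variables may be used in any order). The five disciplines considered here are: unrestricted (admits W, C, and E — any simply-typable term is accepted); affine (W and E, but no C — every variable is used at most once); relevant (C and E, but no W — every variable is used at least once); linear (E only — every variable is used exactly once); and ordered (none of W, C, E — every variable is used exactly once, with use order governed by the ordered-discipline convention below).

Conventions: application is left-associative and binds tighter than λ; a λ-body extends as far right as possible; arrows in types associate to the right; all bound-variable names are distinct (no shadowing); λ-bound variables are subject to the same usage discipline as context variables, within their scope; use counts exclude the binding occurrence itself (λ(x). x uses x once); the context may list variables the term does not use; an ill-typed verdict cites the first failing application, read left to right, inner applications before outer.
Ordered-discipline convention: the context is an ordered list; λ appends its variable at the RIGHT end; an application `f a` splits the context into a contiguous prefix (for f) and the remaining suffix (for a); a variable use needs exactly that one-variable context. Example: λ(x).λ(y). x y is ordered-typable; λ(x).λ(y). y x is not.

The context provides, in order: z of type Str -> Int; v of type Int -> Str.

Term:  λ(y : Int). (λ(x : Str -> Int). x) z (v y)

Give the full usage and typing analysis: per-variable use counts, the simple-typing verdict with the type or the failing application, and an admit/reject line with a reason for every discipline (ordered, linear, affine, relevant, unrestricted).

counts: z ×1, v ×1, y (λ-bound) ×1, x (λ-bound) ×1
uses in reading order: x, z, v, y
typing: ✓ — Int -> Int
ordered: ✓ — single-use (z, v, y, x), ordered derivation ok
linear: ✓ — z, v, y, x: one use apiece
affine: ✓ — z, v, y, x: no repeats, contraction unneeded
relevant: ✓ — z, v, y, x: all used, weakening unneeded
unrestricted: ✓ — typability at Int -> Int is all that's needed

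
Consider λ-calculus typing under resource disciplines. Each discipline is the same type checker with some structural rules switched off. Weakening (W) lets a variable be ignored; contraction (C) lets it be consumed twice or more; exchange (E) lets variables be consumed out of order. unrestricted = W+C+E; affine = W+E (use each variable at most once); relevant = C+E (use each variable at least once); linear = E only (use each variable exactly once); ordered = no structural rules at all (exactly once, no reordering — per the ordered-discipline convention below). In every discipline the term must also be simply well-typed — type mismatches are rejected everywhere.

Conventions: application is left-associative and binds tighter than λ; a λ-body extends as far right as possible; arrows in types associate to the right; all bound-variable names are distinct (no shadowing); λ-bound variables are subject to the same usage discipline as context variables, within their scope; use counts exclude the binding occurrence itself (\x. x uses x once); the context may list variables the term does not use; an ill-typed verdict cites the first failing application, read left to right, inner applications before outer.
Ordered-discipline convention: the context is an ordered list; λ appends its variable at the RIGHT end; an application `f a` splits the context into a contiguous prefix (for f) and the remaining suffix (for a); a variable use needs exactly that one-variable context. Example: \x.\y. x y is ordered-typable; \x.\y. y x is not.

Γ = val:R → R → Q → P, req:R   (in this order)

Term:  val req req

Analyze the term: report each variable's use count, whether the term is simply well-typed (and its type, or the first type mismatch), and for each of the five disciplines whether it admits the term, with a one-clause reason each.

use counts: val: 1; req: 2
uses in reading order: val, req, req
typing: ✓ — Q → P
ordered: ✗ — needs contraction — req ×2
linear: ✗ — needs contraction — req ×2
affine: ✗ — needs contraction — req ×2
relevant: ✓ — none of val, req goes unused
unrestricted: ✓ — well-typed at Q → P; no restrictions here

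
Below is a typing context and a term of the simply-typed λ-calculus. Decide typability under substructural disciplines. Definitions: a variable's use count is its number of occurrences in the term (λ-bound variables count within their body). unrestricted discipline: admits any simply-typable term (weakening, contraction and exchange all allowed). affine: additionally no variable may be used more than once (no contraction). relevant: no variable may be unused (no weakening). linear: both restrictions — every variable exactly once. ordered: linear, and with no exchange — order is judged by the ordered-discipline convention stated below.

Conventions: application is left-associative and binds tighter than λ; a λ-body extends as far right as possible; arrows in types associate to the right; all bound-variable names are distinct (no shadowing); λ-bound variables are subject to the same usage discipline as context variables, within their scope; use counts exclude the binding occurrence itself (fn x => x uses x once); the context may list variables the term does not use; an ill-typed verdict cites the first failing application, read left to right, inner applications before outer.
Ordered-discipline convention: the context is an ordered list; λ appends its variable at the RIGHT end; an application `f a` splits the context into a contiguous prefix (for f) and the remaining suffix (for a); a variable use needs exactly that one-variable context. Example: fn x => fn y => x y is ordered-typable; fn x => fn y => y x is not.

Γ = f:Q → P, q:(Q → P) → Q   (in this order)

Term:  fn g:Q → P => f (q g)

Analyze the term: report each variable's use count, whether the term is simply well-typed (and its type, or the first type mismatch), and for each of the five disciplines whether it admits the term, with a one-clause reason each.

use counts: f: 1, q: 1, g [bound]: 1
use order (left to right): f, q, g
typing: well-typed — term : (Q → P) → P
ordered ✓ (single-use (f, q, g), ordered derivation ok)
linear ✓ (exactly-once usage across f, q, g)
affine ✓ (at most one use each (f, q, g))
relevant ✓ (f, q, g: all used, weakening unneeded)
unrestricted ✓ (type-checks ((Q → P) → P) and nothing is barred)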